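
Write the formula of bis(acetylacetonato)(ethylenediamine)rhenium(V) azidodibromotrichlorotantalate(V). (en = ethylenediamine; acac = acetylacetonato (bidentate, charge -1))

[Re(acac)2(en)][TaBr2Cl3(N3)]3

Cation [Re…]: ligand charges -2, Re(V) ⇒ ion charge 3+.
Anion [Ta…]: ligand charges -6, Ta(V) ⇒ ion charge 1−.
One 3+ cation requires 3 of the 1− anion.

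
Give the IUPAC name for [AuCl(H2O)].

aquachlorogold(I)

There is no counter-ion, so the complex is neutral overall.
Ligand charges: 1×chloro (-1 each), 1×aqua (neutral); total -1. So Au + (-1) = 0, giving Au = +1.
Ligands are named alphabetically: aqua before chloro.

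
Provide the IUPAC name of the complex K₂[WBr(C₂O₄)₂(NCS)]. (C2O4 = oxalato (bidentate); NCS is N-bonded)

The 2 potassium counter-ions carry a total charge of +2, so each complex ion is 2−.
Ligand charges: 2×oxalato (-2 each), 1×bromo (-1 each), 1×isothiocyanato (-1 each); total -6. So W + (-6) = 2−, giving W = +4.
The complex ion is anionic, so tungsten takes the -ate form tungstate(IV).

potassium bromoisothiocyanatodioxalatotungstate(IV)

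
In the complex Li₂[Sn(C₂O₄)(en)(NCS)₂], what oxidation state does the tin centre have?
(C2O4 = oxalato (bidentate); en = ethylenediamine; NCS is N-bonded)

+2

2 lithium outside the brackets (+1 each) → the complex ion is 2−.
Ligand charges: 1×C2O4 = -2; 1×en neutral; 2×NCS = -2; sum -4.
Sn + (-4) = 2− ⇒ Sn is +2.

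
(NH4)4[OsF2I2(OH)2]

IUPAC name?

ammonium difluorodihydroxodiiodoosmate(II)

The 4 ammonium counter-ions carry a total charge of +4, so each complex ion is 4−.
Ligand charges: 2×iodo (-1 each), 2×fluoro (-1 each), 2×hydroxo (-1 each); total -6. So Os + (-6) = 4−, giving Os = +2.
The complex ion is anionic, so osmium takes the -ate form osmate(II).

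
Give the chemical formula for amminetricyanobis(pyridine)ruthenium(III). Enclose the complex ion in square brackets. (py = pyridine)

Ligands: 3 cyano (CN, -1), 2 pyridine (py, neutral), 1 ammine (NH3, neutral). Ligand charge sum = -3.
With Ru in oxidation state +3, the complex ion is [Ru...].

[Ru(CN)3(NH3)(py)2]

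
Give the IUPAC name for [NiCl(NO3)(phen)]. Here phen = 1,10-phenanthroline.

There is no counter-ion, so the complex is neutral overall.
Ligand charges: 1×chloro (-1 each), 1×1,10-phenanthroline (neutral), 1×nitrato (-1 each); total -2. So Ni + (-2) = 0, giving Ni = +2.
Ligands are named alphabetically: chloro before nitrato before phenanthroline.

chloronitrato(1,10-phenanthroline)nickel(II)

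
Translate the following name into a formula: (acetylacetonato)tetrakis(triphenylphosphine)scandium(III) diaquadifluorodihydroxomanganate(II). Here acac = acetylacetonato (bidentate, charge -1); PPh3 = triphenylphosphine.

[Sc(acac)(PPh3)4][MnF2(H2O)2(OH)2]

Cation [Sc…]: ligand charges -1, Sc(III) ⇒ ion charge 2+.
Anion [Mn…]: ligand charges -4, Mn(II) ⇒ ion charge 2−.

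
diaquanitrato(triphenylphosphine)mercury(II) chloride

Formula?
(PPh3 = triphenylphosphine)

[Hg(H2O)2(NO3)(PPh3)]Cl

Ligands: 1 nitrato (NO3, -1), 2 aqua (H2O, neutral), 1 triphenylphosphine (PPh3, neutral). Ligand charge sum = -1.
With Hg in oxidation state +2, the complex ion is [Hg...]^1+.
Charge balance with chloride (-1) requires 1 complex ion per 1 chloride.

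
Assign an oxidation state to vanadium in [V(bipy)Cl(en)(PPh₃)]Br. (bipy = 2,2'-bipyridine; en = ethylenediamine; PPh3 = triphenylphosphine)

+2

1 bromide outside the brackets (-1 each) → the complex ion is 1+.
Ligand charges: 1×bipy neutral; 1×en neutral; 1×Cl = -1; 1×PPh3 neutral; sum -1.
V + (-1) = 1+ ⇒ V is +2.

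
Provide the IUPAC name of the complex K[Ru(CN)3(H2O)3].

The 1 potassium counter-ion carries a total charge of +1, so each complex ion is 1−.
Ligand charges: 3×aqua (neutral), 3×cyano (-1 each); total -3. So Ru + (-3) = 1−, giving Ru = +2.
The complex ion is anionic, so ruthenium takes the -ate form ruthenate(II).

potassium triaquatricyanoruthenate(II)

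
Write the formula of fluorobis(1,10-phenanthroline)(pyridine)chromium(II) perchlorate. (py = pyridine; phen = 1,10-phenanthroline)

Ligands: 1 pyridine (py, neutral), 2 1,10-phenanthroline (phen, neutral), 1 fluoro (F, -1). Ligand charge sum = -1.
With Cr in oxidation state +2, the complex ion is [Cr...]^1+.
Charge balance with perchlorate (-1) requires 1 complex ion per 1 perchlorate.

[CrF(phen)2(py)]ClO4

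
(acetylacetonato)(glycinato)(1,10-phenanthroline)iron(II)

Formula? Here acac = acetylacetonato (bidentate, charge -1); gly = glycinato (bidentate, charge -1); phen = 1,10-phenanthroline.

[Fe(acac)(gly)(phen)]

Ligands: 1 acetylacetonato (acac, -1), 1 glycinato (gly, -1), 1 1,10-phenanthroline (phen, neutral). Ligand charge sum = -2.
With Fe in oxidation state +2, the complex ion is [Fe...].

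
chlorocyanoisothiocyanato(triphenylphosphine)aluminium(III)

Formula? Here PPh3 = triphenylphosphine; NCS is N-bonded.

Ligands: 1 chloro (Cl, -1), 1 triphenylphosphine (PPh3, neutral), 1 cyano (CN, -1), 1 isothiocyanato (NCS, -1). Ligand charge sum = -3.
With Al in oxidation state +3, the complex ion is [Al...].

[AlCl(CN)(NCS)(PPh3)]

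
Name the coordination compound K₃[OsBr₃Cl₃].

potassium tribromotrichloroosmate(III)

The 3 potassium counter-ions carry a total charge of +3, so each complex ion is 3−.
Ligand charges: 3×bromo (-1 each), 3×chloro (-1 each); total -6. So Os + (-6) = 3−, giving Os = +3.
Ligands are named alphabetically: bromo before chloro.
The complex ion is anionic, so osmium takes the -ate form osmate(III).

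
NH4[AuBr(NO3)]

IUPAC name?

The 1 ammonium counter-ion carries a total charge of +1, so each complex ion is 1−.
Ligand charges: 1×nitrato (-1 each), 1×bromo (-1 each); total -2. So Au + (-2) = 1−, giving Au = +1.
Ligands are named alphabetically: bromo before nitrato.
The complex ion is anionic, so gold takes the -ate form aurate(I).

ammonium bromonitratoaurate(I)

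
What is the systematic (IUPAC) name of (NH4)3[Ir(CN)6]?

The 3 ammonium counter-ions carry a total charge of +3, so each complex ion is 3−.
Ligand charges: 6×cyano (-1 each); total -6. So Ir + (-6) = 3−, giving Ir = +3.
The complex ion is anionic, so iridium takes the -ate form iridate(III).

ammonium hexacyanoiridate(III)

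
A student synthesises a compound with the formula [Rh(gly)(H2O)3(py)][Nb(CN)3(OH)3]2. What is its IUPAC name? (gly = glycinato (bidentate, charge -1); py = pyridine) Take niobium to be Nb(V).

triaqua(glycinato)(pyridine)rhodium(III) tricyanotrihydroxoniobate(V)

Both ions are complex: the cation is named first with the plain metal name, the anion second with the -ate form; each ion's ligands are alphabetised independently.
Nb is given as +5; the anion's ligand charges sum to -6, so the complex anion is 1−.
With 2 anions per cation, the cation must be 2×1 = 2+.
Cation: ligand charges sum to -1; for the ion to be 2+, Rh = +3.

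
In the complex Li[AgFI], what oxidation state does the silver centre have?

+1

1 lithium outside the brackets (+1 each) → the complex ion is 1−.
Ligand charges: 1×I = -1; 1×F = -1; sum -2.
Ag + (-2) = 1− ⇒ Ag is +1.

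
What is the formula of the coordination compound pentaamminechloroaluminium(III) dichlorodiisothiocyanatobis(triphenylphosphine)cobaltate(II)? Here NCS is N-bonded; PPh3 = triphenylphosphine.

[AlCl(NH3)5][CoCl2(NCS)2(PPh3)2]

Cation [Al…]: ligand charges -1, Al(III) ⇒ ion charge 2+.
Anion [Co…]: ligand charges -4, Co(II) ⇒ ion charge 2−.
One 2+ cation balances one 2− anion.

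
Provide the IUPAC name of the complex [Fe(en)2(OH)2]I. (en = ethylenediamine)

bis(ethylenediamine)dihydroxoiron(III) iodide

The 1 iodide counter-ion carries a total charge of -1, so each complex ion is 1+.
Ligand charges: 2×hydroxo (-1 each), 2×ethylenediamine (neutral); total -2. So Fe + (-2) = 1+, giving Fe = +3.
Ligands are named alphabetically: ethylenediamine before hydroxo.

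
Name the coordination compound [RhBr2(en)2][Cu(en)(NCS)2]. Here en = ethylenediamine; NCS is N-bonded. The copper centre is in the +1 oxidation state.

Both ions are complex: the cation is named first with the plain metal name, the anion second with the -ate form; each ion's ligands are alphabetised independently.
Cu is given as +1; the anion's ligand charges sum to -2, so the complex anion is 1−.
A 1:1 salt means the cation carries the equal and opposite charge, 1+.
Cation: ligand charges sum to -2; for the ion to be 1+, Rh = +3.

dibromobis(ethylenediamine)rhodium(III) (ethylenediamine)diisothiocyanatocuprate(I)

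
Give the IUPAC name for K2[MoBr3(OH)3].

potassium tribromotrihydroxomolybdate(IV)

The 2 potassium counter-ions carry a total charge of +2, so each complex ion is 2−.
Ligand charges: 3×bromo (-1 each), 3×hydroxo (-1 each); total -6. So Mo + (-6) = 2−, giving Mo = +4.
Ligands are named alphabetically: bromo before hydroxo.
The complex ion is anionic, so molybdenum takes the -ate form molybdate(IV).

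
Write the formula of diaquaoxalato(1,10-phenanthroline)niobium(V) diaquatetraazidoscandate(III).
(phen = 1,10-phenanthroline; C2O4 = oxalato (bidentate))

Cation [Nb…]: ligand charges -2, Nb(V) ⇒ ion charge 3+.
Anion [Sc…]: ligand charges -4, Sc(III) ⇒ ion charge 1−.
One 3+ cation requires 3 of the 1− anion.

[Nb(C2O4)(H2O)2(phen)][Sc(H2O)2(N3)4]3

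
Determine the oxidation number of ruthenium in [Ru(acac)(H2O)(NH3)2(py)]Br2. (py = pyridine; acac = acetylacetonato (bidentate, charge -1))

2 bromide outside the brackets (-1 each) → the complex ion is 2+.
Ligand charges: 2×NH3 neutral; 1×py neutral; 1×H2O neutral; 1×acac = -1; sum -1.
Ru + (-1) = 2+ ⇒ Ru is +3.

+3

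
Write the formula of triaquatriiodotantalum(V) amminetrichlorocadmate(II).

[Ta(H2O)3I3][CdCl3(NH3)]2

Cation [Ta…]: ligand charges -3, Ta(V) ⇒ ion charge 2+.
Anion [Cd…]: ligand charges -3, Cd(II) ⇒ ion charge 1−.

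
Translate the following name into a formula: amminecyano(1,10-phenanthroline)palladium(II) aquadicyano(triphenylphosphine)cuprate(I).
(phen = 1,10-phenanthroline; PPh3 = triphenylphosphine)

Cation [Pd…]: ligand charges -1, Pd(II) ⇒ ion charge 1+.
Anion [Cu…]: ligand charges -2, Cu(I) ⇒ ion charge 1−.
One 1+ cation balances one 1− anion.

[Pd(CN)(NH3)(phen)][Cu(CN)2(H2O)(PPh3)]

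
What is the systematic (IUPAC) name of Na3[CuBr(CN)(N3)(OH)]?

The 3 sodium counter-ions carry a total charge of +3, so each complex ion is 3−.
Ligand charges: 1×cyano (-1 each), 1×azido (-1 each), 1×bromo (-1 each), 1×hydroxo (-1 each); total -4. So Cu + (-4) = 3−, giving Cu = +1.
Ligands are named alphabetically: azido before bromo before cyano before hydroxo.
The complex ion is anionic, so copper takes the -ate form cuprate(I).

sodium azidobromocyanohydroxocuprate(I)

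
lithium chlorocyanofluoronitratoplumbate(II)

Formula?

Li2[PbCl(CN)F(NO3)]

Ligands: 1 fluoro (F, -1), 1 chloro (Cl, -1), 1 nitrato (NO3, -1), 1 cyano (CN, -1). Ligand charge sum = -4.
With Pb in oxidation state +2, the complex ion is [Pb...]^2−.
Charge balance with lithium (+1) requires 1 complex ion per 2 lithium.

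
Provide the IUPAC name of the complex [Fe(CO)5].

pentacarbonyliron(0)

There is no counter-ion, so the complex is neutral overall.
Ligand charges: 5×carbonyl (neutral); total 0. So Fe + (0) = 0, giving Fe = 0.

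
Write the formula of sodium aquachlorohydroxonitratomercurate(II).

Na[HgCl(H2O)(NO3)(OH)]

Ligands: 1 aqua (H2O, neutral), 1 hydroxo (OH, -1), 1 chloro (Cl, -1), 1 nitrato (NO3, -1). Ligand charge sum = -3.
Charge balance with sodium (+1) requires 1 complex ion per 1 sodium.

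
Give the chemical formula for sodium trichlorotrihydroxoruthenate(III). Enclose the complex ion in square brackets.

Na3[RuCl3(OH)3]

Ligands: 3 hydroxo (OH, -1), 3 chloro (Cl, -1). Ligand charge sum = -6.
With Ru in oxidation state +3, the complex ion is [Ru...]^3−.
Charge balance with sodium (+1) requires 1 complex ion per 3 sodium.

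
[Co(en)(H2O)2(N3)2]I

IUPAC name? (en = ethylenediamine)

The 1 iodide counter-ion carries a total charge of -1, so each complex ion is 1+.
Ligand charges: 2×aqua (neutral), 1×ethylenediamine (neutral), 2×azido (-1 each); total -2. So Co + (-2) = 1+, giving Co = +3.
Ligands are named alphabetically: aqua before azido before ethylenediamine.

diaquadiazido(ethylenediamine)cobalt(III) iodide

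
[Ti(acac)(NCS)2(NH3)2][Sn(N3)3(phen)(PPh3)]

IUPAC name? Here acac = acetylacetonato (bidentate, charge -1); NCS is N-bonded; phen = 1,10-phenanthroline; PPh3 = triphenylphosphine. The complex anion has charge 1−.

Both ions are complex: the cation is named first with the plain metal name, the anion second with the -ate form; each ion's ligands are alphabetised independently.
The complex anion is given as 1−; its ligand charges sum to -3, so Sn = +2.
A 1:1 salt means the cation carries the equal and opposite charge, 1+.
Cation: ligand charges sum to -3; for the ion to be 1+, Ti = +4.

(acetylacetonato)diamminediisothiocyanatotitanium(IV) triazido(1,10-phenanthroline)(triphenylphosphine)stannate(II)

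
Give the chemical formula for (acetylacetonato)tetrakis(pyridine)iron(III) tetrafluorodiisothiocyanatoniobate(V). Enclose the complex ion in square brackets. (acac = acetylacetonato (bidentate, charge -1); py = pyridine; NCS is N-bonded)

[Fe(acac)(py)4][NbF4(NCS)2]2

Cation [Fe…]: ligand charges -1, Fe(III) ⇒ ion charge 2+.
Anion [Nb…]: ligand charges -6, Nb(V) ⇒ ion charge 1−.
One 2+ cation requires 2 of the 1− anion.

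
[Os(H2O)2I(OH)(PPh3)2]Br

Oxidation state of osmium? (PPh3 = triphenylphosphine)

+3

1 bromide outside the brackets (-1 each) → the complex ion is 1+.
Ligand charges: 2×H2O neutral; 1×I = -1; 1×OH = -1; 2×PPh3 neutral; sum -2.
Os + (-2) = 1+ ⇒ Os is +3.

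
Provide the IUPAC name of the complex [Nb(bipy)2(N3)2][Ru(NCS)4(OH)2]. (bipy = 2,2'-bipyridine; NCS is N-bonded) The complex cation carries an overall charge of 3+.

diazidobis(2,2'-bipyridine)niobium(V) dihydroxotetraisothiocyanatoruthenate(III)

The complex cation is given as 3+; its ligand charges sum to -2, so Nb = +5.
A 1:1 salt means the anion carries the equal and opposite charge, 3−.
Anion: ligand charges sum to -6; for the ion to be 3−, Ru = +3.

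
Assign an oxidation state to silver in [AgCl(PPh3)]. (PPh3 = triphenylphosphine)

No counter-ion: the bracketed complex is neutral.
Ligand charges: 1×PPh3 neutral; 1×Cl = -1; sum -1.
Ag + (-1) = 0 ⇒ Ag is +1.

+1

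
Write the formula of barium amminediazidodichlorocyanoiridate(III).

Ligands: 1 ammine (NH3, neutral), 2 chloro (Cl, -1), 1 cyano (CN, -1), 2 azido (N3, -1). Ligand charge sum = -5.
With Ir in oxidation state +3, the complex ion is [Ir...]^2−.
Charge balance with barium (+2) requires 1 complex ion per 1 barium.

Ba[IrCl2(CN)(N3)2(NH3)]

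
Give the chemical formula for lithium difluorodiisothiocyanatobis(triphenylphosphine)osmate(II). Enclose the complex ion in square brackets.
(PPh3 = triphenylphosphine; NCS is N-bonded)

Ligands: 2 triphenylphosphine (PPh3, neutral), 2 fluoro (F, -1), 2 isothiocyanato (NCS, -1). Ligand charge sum = -4.
Charge balance with lithium (+1) requires 1 complex ion per 2 lithium.

Li2[OsF2(NCS)2(PPh3)2]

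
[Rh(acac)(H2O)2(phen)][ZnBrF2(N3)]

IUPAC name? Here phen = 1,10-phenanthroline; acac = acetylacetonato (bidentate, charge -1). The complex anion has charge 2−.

The complex anion is given as 2−; its ligand charges sum to -4, so Zn = +2.
A 1:1 salt means the cation carries the equal and opposite charge, 2+.
Cation: ligand charges sum to -1; for the ion to be 2+, Rh = +3.

(acetylacetonato)diaqua(1,10-phenanthroline)rhodium(III) azidobromodifluorozincate(II)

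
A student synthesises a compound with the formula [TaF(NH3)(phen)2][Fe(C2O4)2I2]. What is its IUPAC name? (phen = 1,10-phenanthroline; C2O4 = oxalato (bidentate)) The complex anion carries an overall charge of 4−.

amminefluorobis(1,10-phenanthroline)tantalum(V) diiododioxalatoferrate(II)

Both ions are complex: the cation is named first with the plain metal name, the anion second with the -ate form; each ion's ligands are alphabetised independently.
The complex anion is given as 4−; its ligand charges sum to -6, so Fe = +2.
A 1:1 salt means the cation carries the equal and opposite charge, 4+.
Cation: ligand charges sum to -1; for the ion to be 4+, Ta = +5.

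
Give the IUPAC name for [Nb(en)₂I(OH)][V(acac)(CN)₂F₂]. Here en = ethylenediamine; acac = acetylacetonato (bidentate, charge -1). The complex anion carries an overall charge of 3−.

bis(ethylenediamine)hydroxoiodoniobium(V) (acetylacetonato)dicyanodifluorovanadate(II)

Both ions are complex: the cation is named first with the plain metal name, the anion second with the -ate form; each ion's ligands are alphabetised independently.
The complex anion is given as 3−; its ligand charges sum to -5, so V = +2.
A 1:1 salt means the cation carries the equal and opposite charge, 3+.
Cation: ligand charges sum to -2; for the ion to be 3+, Nb = +5.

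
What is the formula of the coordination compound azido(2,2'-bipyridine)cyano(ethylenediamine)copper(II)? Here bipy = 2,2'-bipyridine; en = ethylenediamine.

Ligands: 1 2,2'-bipyridine (bipy, neutral), 1 ethylenediamine (en, neutral), 1 cyano (CN, -1), 1 azido (N3, -1). Ligand charge sum = -2.
With Cu in oxidation state +2, the complex ion is [Cu...].

[Cu(bipy)(CN)(en)(N3)]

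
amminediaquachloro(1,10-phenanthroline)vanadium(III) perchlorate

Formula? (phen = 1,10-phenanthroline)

[VCl(H2O)2(NH3)(phen)](ClO4)2

Ligands: 2 aqua (H2O, neutral), 1 1,10-phenanthroline (phen, neutral), 1 ammine (NH3, neutral), 1 chloro (Cl, -1). Ligand charge sum = -1.
With V in oxidation state +3, the complex ion is [V...]^2+.
Charge balance with perchlorate (-1) requires 1 complex ion per 2 perchlorate.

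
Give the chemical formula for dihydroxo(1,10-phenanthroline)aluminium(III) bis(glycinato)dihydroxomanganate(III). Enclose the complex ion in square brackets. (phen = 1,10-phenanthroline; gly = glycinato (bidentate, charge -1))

Cation [Al…]: ligand charges -2, Al(III) ⇒ ion charge 1+.
Anion [Mn…]: ligand charges -4, Mn(III) ⇒ ion charge 1−.

[Al(OH)2(phen)][Mn(gly)2(OH)2]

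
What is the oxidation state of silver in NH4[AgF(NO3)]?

1 ammonium outside the brackets (+1 each) → the complex ion is 1−.
Ligand charges: 1×NO3 = -1; 1×F = -1; sum -2.
Ag + (-2) = 1− ⇒ Ag is +1.

+1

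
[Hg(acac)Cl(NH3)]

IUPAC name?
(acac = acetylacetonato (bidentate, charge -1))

(acetylacetonato)amminechloromercury(II)

There is no counter-ion, so the complex is neutral overall.
Ligand charges: 1×acetylacetonato (-1 each), 1×chloro (-1 each), 1×ammine (neutral); total -2. So Hg + (-2) = 0, giving Hg = +2.
Ligands are named alphabetically: acetylacetonato before ammine before chloro.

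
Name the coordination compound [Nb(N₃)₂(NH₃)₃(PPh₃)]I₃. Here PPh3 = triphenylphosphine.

triamminediazido(triphenylphosphine)niobium(V) iodide

The 3 iodide counter-ions carry a total charge of -3, so each complex ion is 3+.
Ligand charges: 3×ammine (neutral), 1×triphenylphosphine (neutral), 2×azido (-1 each); total -2. So Nb + (-2) = 3+, giving Nb = +5.
Ligands are named alphabetically: ammine before azido before triphenylphosphine.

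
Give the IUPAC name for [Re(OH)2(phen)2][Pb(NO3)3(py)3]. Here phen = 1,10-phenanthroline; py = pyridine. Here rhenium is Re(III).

dihydroxobis(1,10-phenanthroline)rhenium(III) trinitratotris(pyridine)plumbate(II)

Re is given as +3; the cation's ligand charges sum to -2, so the complex cation is 1+.
A 1:1 salt means the anion carries the equal and opposite charge, 1−.
Anion: ligand charges sum to -3; for the ion to be 1−, Pb = +2.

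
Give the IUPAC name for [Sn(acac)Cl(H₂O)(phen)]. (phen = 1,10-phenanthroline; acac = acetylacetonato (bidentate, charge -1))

There is no counter-ion, so the complex is neutral overall.
Ligand charges: 1×aqua (neutral), 1×1,10-phenanthroline (neutral), 1×chloro (-1 each), 1×acetylacetonato (-1 each); total -2. So Sn + (-2) = 0, giving Sn = +2.
Ligands are named alphabetically: acetylacetonato before aqua before chloro before phenanthroline.

(acetylacetonato)aquachloro(1,10-phenanthroline)tin(II)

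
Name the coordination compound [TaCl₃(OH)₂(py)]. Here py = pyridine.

There is no counter-ion, so the complex is neutral overall.
Ligand charges: 2×hydroxo (-1 each), 3×chloro (-1 each), 1×pyridine (neutral); total -5. So Ta + (-5) = 0, giving Ta = +5.
Ligands are named alphabetically: chloro before hydroxo before pyridine.

trichlorodihydroxo(pyridine)tantalum(V)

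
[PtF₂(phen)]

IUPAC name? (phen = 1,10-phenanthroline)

There is no counter-ion, so the complex is neutral overall.
Ligand charges: 1×1,10-phenanthroline (neutral), 2×fluoro (-1 each); total -2. So Pt + (-2) = 0, giving Pt = +2.
Ligands are named alphabetically: fluoro before phenanthroline.

difluoro(1,10-phenanthroline)platinum(II)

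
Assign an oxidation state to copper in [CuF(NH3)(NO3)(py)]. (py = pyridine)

No counter-ion: the bracketed complex is neutral.
Ligand charges: 1×F = -1; 1×NO3 = -1; 1×py neutral; 1×NH3 neutral; sum -2.
Cu + (-2) = 0 ⇒ Cu is +2.

+2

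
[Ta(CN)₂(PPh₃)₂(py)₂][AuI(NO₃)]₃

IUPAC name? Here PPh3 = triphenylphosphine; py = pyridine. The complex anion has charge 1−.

Both ions are complex: the cation is named first with the plain metal name, the anion second with the -ate form; each ion's ligands are alphabetised independently.
The complex anion is given as 1−; its ligand charges sum to -2, so Au = +1.
With 3 anions per cation, the cation must be 3×1 = 3+.
Cation: ligand charges sum to -2; for the ion to be 3+, Ta = +5.

dicyanobis(pyridine)bis(triphenylphosphine)tantalum(V) iodonitratoaurate(I)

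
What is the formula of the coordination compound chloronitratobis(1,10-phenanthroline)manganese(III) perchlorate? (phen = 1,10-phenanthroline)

Ligands: 1 nitrato (NO3, -1), 2 1,10-phenanthroline (phen, neutral), 1 chloro (Cl, -1). Ligand charge sum = -2.
Charge balance with perchlorate (-1) requires 1 complex ion per 1 perchlorate.

[MnCl(NO3)(phen)2]ClO4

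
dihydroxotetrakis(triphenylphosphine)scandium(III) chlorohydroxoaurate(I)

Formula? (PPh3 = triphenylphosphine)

[Sc(OH)2(PPh3)4][AuCl(OH)]

Cation [Sc…]: ligand charges -2, Sc(III) ⇒ ion charge 1+.
Anion [Au…]: ligand charges -2, Au(I) ⇒ ion charge 1−.
One 1+ cation balances one 1− anion.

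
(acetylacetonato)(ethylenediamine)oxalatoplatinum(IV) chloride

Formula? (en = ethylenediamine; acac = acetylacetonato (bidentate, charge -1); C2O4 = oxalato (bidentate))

[Pt(acac)(C2O4)(en)]Cl

Ligands: 1 ethylenediamine (en, neutral), 1 acetylacetonato (acac, -1), 1 oxalato (C2O4, -2). Ligand charge sum = -3.
Charge balance with chloride (-1) requires 1 complex ion per 1 chloride.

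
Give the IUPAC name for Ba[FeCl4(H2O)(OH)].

The 1 barium counter-ion carries a total charge of +2, so each complex ion is 2−.
Ligand charges: 4×chloro (-1 each), 1×hydroxo (-1 each), 1×aqua (neutral); total -5. So Fe + (-5) = 2−, giving Fe = +3.
The complex ion is anionic, so iron takes the -ate form ferrate(III).

barium aquatetrachlorohydroxoferrate(III)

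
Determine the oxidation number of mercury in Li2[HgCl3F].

2 lithium outside the brackets (+1 each) → the complex ion is 2−.
Ligand charges: 1×F = -1; 3×Cl = -3; sum -4.
Hg + (-4) = 2− ⇒ Hg is +2.

+2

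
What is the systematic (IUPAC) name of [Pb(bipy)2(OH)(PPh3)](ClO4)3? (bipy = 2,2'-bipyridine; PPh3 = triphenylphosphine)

bis(2,2'-bipyridine)hydroxo(triphenylphosphine)lead(IV) perchlorate

The 3 perchlorate counter-ions carry a total charge of -3, so each complex ion is 3+.
Ligand charges: 2×2,2'-bipyridine (neutral), 1×hydroxo (-1 each), 1×triphenylphosphine (neutral); total -1. So Pb + (-1) = 3+, giving Pb = +4.
Ligands are named alphabetically: bipyridine before hydroxo before triphenylphosphine.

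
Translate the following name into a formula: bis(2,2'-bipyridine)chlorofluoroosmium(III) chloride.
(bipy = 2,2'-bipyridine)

Ligands: 2 2,2'-bipyridine (bipy, neutral), 1 chloro (Cl, -1), 1 fluoro (F, -1). Ligand charge sum = -2.
With Os in oxidation state +3, the complex ion is [Os...]^1+.
Charge balance with chloride (-1) requires 1 complex ion per 1 chloride.

[Os(bipy)2ClF]Cl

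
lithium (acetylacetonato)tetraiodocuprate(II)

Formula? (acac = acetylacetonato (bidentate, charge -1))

Li3[Cu(acac)I4]

Ligands: 4 iodo (I, -1), 1 acetylacetonato (acac, -1). Ligand charge sum = -5.
With Cu in oxidation state +2, the complex ion is [Cu...]^3−.
Charge balance with lithium (+1) requires 1 complex ion per 3 lithium.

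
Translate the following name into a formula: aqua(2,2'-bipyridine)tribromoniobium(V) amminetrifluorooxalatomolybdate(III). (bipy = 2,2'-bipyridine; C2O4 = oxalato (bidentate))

Cation [Nb…]: ligand charges -3, Nb(V) ⇒ ion charge 2+.
Anion [Mo…]: ligand charges -5, Mo(III) ⇒ ion charge 2−.
One 2+ cation balances one 2− anion.

[Nb(bipy)Br3(H2O)][Mo(C2O4)F3(NH3)]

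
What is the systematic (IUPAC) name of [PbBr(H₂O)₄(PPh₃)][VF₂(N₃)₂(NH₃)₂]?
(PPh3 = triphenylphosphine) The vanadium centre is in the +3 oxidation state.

tetraaquabromo(triphenylphosphine)lead(II) diamminediazidodifluorovanadate(III)

Both ions are complex: the cation is named first with the plain metal name, the anion second with the -ate form; each ion's ligands are alphabetised independently.
V is given as +3; the anion's ligand charges sum to -4, so the complex anion is 1−.
A 1:1 salt means the cation carries the equal and opposite charge, 1+.
Cation: ligand charges sum to -1; for the ion to be 1+, Pb = +2.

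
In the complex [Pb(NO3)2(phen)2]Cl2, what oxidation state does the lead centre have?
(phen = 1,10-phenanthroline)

+4

2 chloride outside the brackets (-1 each) → the complex ion is 2+.
Ligand charges: 2×NO3 = -2; 2×phen neutral; sum -2.
Pb + (-2) = 2+ ⇒ Pb is +4.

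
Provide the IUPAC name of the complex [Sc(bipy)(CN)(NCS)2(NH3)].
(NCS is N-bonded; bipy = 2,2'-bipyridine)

There is no counter-ion, so the complex is neutral overall.
Ligand charges: 2×isothiocyanato (-1 each), 1×ammine (neutral), 1×cyano (-1 each), 1×2,2'-bipyridine (neutral); total -3. So Sc + (-3) = 0, giving Sc = +3.
Ligands are named alphabetically: ammine before bipyridine before cyano before isothiocyanato.

ammine(2,2'-bipyridine)cyanodiisothiocyanatoscandium(III)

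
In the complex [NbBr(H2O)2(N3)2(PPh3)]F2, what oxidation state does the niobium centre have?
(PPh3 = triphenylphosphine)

+5

2 fluoride outside the brackets (-1 each) → the complex ion is 2+.
Ligand charges: 1×Br = -1; 2×H2O neutral; 2×N3 = -2; 1×PPh3 neutral; sum -3.
Nb + (-3) = 2+ ⇒ Nb is +5.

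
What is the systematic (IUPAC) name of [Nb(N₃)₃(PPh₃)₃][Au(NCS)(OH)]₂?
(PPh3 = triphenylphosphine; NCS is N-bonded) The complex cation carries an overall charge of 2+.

Both ions are complex: the cation is named first with the plain metal name, the anion second with the -ate form; each ion's ligands are alphabetised independently.
The complex cation is given as 2+; its ligand charges sum to -3, so Nb = +5.
With 2 anions per cation, each anion must be 2/2 = 1−.
Anion: ligand charges sum to -2; for the ion to be 1−, Au = +1.

triazidotris(triphenylphosphine)niobium(V) hydroxoisothiocyanatoaurate(I)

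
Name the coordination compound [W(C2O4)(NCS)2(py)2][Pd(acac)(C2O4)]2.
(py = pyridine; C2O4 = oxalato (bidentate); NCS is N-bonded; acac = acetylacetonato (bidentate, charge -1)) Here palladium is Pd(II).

diisothiocyanatooxalatobis(pyridine)tungsten(VI) (acetylacetonato)oxalatopalladate(II)

Pd is given as +2; the anion's ligand charges sum to -3, so the complex anion is 1−.
With 2 anions per cation, the cation must be 2×1 = 2+.
Cation: ligand charges sum to -4; for the ion to be 2+, W = +6.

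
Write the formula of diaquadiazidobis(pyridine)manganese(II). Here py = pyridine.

[Mn(H2O)2(N3)2(py)2]

Ligands: 2 pyridine (py, neutral), 2 aqua (H2O, neutral), 2 azido (N3, -1). Ligand charge sum = -2.
With Mn in oxidation state +2, the complex ion is [Mn...].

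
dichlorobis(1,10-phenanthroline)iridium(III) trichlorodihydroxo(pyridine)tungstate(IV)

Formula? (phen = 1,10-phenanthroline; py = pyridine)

[IrCl2(phen)2][WCl3(OH)2(py)]

Cation [Ir…]: ligand charges -2, Ir(III) ⇒ ion charge 1+.
Anion [W…]: ligand charges -5, W(IV) ⇒ ion charge 1−.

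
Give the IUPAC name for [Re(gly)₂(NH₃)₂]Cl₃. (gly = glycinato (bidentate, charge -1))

diamminebis(glycinato)rhenium(V) chloride

The 3 chloride counter-ions carry a total charge of -3, so each complex ion is 3+.
Ligand charges: 2×ammine (neutral), 2×glycinato (-1 each); total -2. So Re + (-2) = 3+, giving Re = +5.
Ligands are named alphabetically: ammine before glycinato.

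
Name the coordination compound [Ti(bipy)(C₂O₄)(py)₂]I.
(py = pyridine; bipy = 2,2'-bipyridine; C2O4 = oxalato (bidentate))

The 1 iodide counter-ion carries a total charge of -1, so each complex ion is 1+.
Ligand charges: 2×pyridine (neutral), 1×2,2'-bipyridine (neutral), 1×oxalato (-2 each); total -2. So Ti + (-2) = 1+, giving Ti = +3.
Ligands are named alphabetically: bipyridine before oxalato before pyridine.

(2,2'-bipyridine)oxalatobis(pyridine)titanium(III) iodide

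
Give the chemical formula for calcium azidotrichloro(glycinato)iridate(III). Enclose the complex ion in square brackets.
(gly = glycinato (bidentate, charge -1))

Ca[IrCl3(gly)(N3)]

Ligands: 1 glycinato (gly, -1), 3 chloro (Cl, -1), 1 azido (N3, -1). Ligand charge sum = -5.
Charge balance with calcium (+2) requires 1 complex ion per 1 calcium.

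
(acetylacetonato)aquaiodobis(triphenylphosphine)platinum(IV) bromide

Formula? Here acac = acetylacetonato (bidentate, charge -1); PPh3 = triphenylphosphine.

Ligands: 1 acetylacetonato (acac, -1), 1 aqua (H2O, neutral), 2 triphenylphosphine (PPh3, neutral), 1 iodo (I, -1). Ligand charge sum = -2.
Charge balance with bromide (-1) requires 1 complex ion per 2 bromide.

[Pt(acac)(H2O)I(PPh3)2]Br2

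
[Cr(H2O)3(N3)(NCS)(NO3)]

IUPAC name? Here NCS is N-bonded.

There is no counter-ion, so the complex is neutral overall.
Ligand charges: 1×azido (-1 each), 1×nitrato (-1 each), 3×aqua (neutral), 1×isothiocyanato (-1 each); total -3. So Cr + (-3) = 0, giving Cr = +3.
Ligands are named alphabetically: aqua before azido before isothiocyanato before nitrato.

triaquaazidoisothiocyanatonitratochromium(III)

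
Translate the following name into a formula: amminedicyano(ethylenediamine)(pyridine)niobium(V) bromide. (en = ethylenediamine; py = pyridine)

Ligands: 1 ammine (NH3, neutral), 1 ethylenediamine (en, neutral), 2 cyano (CN, -1), 1 pyridine (py, neutral). Ligand charge sum = -2.
With Nb in oxidation state +5, the complex ion is [Nb...]^3+.
Charge balance with bromide (-1) requires 1 complex ion per 3 bromide.

[Nb(CN)2(en)(NH3)(py)]Br3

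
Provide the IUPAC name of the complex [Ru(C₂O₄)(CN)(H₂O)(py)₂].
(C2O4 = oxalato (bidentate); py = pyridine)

There is no counter-ion, so the complex is neutral overall.
Ligand charges: 1×oxalato (-2 each), 1×aqua (neutral), 1×cyano (-1 each), 2×pyridine (neutral); total -3. So Ru + (-3) = 0, giving Ru = +3.
Ligands are named alphabetically: aqua before cyano before oxalato before pyridine.

aquacyanooxalatobis(pyridine)ruthenium(III)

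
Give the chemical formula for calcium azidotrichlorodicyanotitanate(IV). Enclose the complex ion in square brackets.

Ca[TiCl3(CN)2(N3)]

Ligands: 3 chloro (Cl, -1), 1 azido (N3, -1), 2 cyano (CN, -1). Ligand charge sum = -6.
Charge balance with calcium (+2) requires 1 complex ion per 1 calcium.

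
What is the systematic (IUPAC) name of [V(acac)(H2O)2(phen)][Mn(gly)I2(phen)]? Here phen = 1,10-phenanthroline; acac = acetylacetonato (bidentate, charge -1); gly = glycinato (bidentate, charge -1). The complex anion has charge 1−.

(acetylacetonato)diaqua(1,10-phenanthroline)vanadium(II) (glycinato)diiodo(1,10-phenanthroline)manganate(II)

Both ions are complex: the cation is named first with the plain metal name, the anion second with the -ate form; each ion's ligands are alphabetised independently.
The complex anion is given as 1−; its ligand charges sum to -3, so Mn = +2.
A 1:1 salt means the cation carries the equal and opposite charge, 1+.
Cation: ligand charges sum to -1; for the ion to be 1+, V = +2.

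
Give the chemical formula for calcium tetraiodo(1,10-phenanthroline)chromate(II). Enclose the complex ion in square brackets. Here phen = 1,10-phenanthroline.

Ca[CrI4(phen)]

Ligands: 4 iodo (I, -1), 1 1,10-phenanthroline (phen, neutral). Ligand charge sum = -4.
With Cr in oxidation state +2, the complex ion is [Cr...]^2−.
Charge balance with calcium (+2) requires 1 complex ion per 1 calcium.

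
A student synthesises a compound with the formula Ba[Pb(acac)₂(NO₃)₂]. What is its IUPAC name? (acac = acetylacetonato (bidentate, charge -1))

barium bis(acetylacetonato)dinitratoplumbate(II)

The 1 barium counter-ion carries a total charge of +2, so each complex ion is 2−.
Ligand charges: 2×nitrato (-1 each), 2×acetylacetonato (-1 each); total -4. So Pb + (-4) = 2−, giving Pb = +2.
Ligands are named alphabetically: acetylacetonato before nitrato.
The complex ion is anionic, so lead takes the -ate form plumbate(II).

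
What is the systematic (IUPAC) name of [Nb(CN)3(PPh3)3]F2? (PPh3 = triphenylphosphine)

The 2 fluoride counter-ions carry a total charge of -2, so each complex ion is 2+.
Ligand charges: 3×triphenylphosphine (neutral), 3×cyano (-1 each); total -3. So Nb + (-3) = 2+, giving Nb = +5.
Ligands are named alphabetically: cyano before triphenylphosphine.

tricyanotris(triphenylphosphine)niobium(V) fluoride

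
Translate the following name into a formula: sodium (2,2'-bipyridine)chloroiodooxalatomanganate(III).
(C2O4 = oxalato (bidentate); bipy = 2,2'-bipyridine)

Na[Mn(bipy)(C2O4)ClI]

Ligands: 1 iodo (I, -1), 1 oxalato (C2O4, -2), 1 2,2'-bipyridine (bipy, neutral), 1 chloro (Cl, -1). Ligand charge sum = -4.
Charge balance with sodium (+1) requires 1 complex ion per 1 sodium.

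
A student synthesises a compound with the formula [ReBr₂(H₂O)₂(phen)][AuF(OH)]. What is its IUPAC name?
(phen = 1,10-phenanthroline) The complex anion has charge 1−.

The complex anion is given as 1−; its ligand charges sum to -2, so Au = +1.
A 1:1 salt means the cation carries the equal and opposite charge, 1+.
Cation: ligand charges sum to -2; for the ion to be 1+, Re = +3.

diaquadibromo(1,10-phenanthroline)rhenium(III) fluorohydroxoaurate(I)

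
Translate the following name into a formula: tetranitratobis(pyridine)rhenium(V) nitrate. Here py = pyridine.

Ligands: 4 nitrato (NO3, -1), 2 pyridine (py, neutral). Ligand charge sum = -4.
Charge balance with nitrate (-1) requires 1 complex ion per 1 nitrate.

[Re(NO3)4(py)2]NO3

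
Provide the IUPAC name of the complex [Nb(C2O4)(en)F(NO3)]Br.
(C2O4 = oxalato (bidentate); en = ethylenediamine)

(ethylenediamine)fluoronitratooxalatoniobium(V) bromide

The 1 bromide counter-ion carries a total charge of -1, so each complex ion is 1+.
Ligand charges: 1×nitrato (-1 each), 1×oxalato (-2 each), 1×ethylenediamine (neutral), 1×fluoro (-1 each); total -4. So Nb + (-4) = 1+, giving Nb = +5.
Ligands are named alphabetically: ethylenediamine before fluoro before nitrato before oxalato.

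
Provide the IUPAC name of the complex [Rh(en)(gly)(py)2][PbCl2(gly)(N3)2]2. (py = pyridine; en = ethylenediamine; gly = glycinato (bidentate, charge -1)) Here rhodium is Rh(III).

(ethylenediamine)(glycinato)bis(pyridine)rhodium(III) diazidodichloro(glycinato)plumbate(IV)

Rh is given as +3; the cation's ligand charges sum to -1, so the complex cation is 2+.
With 2 anions per cation, each anion must be 2/2 = 1−.
Anion: ligand charges sum to -5; for the ion to be 1−, Pb = +4.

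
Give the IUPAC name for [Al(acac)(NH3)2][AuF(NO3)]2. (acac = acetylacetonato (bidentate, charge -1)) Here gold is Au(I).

(acetylacetonato)diamminealuminium(III) fluoronitratoaurate(I)

Both ions are complex: the cation is named first with the plain metal name, the anion second with the -ate form; each ion's ligands are alphabetised independently.
Au is given as +1; the anion's ligand charges sum to -2, so the complex anion is 1−.
With 2 anions per cation, the cation must be 2×1 = 2+.
Cation: ligand charges sum to -1; for the ion to be 2+, Al = +3.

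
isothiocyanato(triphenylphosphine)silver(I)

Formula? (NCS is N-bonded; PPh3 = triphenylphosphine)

[Ag(NCS)(PPh3)]

Ligands: 1 isothiocyanato (NCS, -1), 1 triphenylphosphine (PPh3, neutral). Ligand charge sum = -1.
With Ag in oxidation state +1, the complex ion is [Ag...].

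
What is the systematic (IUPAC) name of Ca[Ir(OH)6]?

The 1 calcium counter-ion carries a total charge of +2, so each complex ion is 2−.
Ligand charges: 6×hydroxo (-1 each); total -6. So Ir + (-6) = 2−, giving Ir = +4.
The complex ion is anionic, so iridium takes the -ate form iridate(IV).

calcium hexahydroxoiridate(IV)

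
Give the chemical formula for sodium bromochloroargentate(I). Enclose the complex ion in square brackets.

Na[AgBrCl]

Ligands: 1 bromo (Br, -1), 1 chloro (Cl, -1). Ligand charge sum = -2.
Charge balance with sodium (+1) requires 1 complex ion per 1 sodium.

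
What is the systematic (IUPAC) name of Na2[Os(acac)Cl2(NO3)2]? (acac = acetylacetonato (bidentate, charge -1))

sodium (acetylacetonato)dichlorodinitratoosmate(III)

The 2 sodium counter-ions carry a total charge of +2, so each complex ion is 2−.
Ligand charges: 2×nitrato (-1 each), 2×chloro (-1 each), 1×acetylacetonato (-1 each); total -5. So Os + (-5) = 2−, giving Os = +3.
The complex ion is anionic, so osmium takes the -ate form osmate(III).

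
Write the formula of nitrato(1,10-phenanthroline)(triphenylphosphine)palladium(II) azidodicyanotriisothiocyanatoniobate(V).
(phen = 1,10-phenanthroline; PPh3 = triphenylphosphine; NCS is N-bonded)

[Pd(NO3)(phen)(PPh3)][Nb(CN)2(N3)(NCS)3]

Cation [Pd…]: ligand charges -1, Pd(II) ⇒ ion charge 1+.
Anion [Nb…]: ligand charges -6, Nb(V) ⇒ ion charge 1−.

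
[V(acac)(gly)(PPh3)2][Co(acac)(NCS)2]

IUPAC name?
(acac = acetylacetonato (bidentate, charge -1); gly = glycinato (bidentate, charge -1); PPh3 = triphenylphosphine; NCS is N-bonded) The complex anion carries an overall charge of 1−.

(acetylacetonato)(glycinato)bis(triphenylphosphine)vanadium(III) (acetylacetonato)diisothiocyanatocobaltate(II)

Both ions are complex: the cation is named first with the plain metal name, the anion second with the -ate form; each ion's ligands are alphabetised independently.
The complex anion is given as 1−; its ligand charges sum to -3, so Co = +2.
A 1:1 salt means the cation carries the equal and opposite charge, 1+.
Cation: ligand charges sum to -2; for the ion to be 1+, V = +3.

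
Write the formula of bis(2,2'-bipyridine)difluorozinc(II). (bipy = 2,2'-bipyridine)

Ligands: 2 2,2'-bipyridine (bipy, neutral), 2 fluoro (F, -1). Ligand charge sum = -2.
With Zn in oxidation state +2, the complex ion is [Zn...].

[Zn(bipy)2F2]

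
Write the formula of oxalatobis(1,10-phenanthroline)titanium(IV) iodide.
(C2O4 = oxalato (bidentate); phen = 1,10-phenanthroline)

Ligands: 1 oxalato (C2O4, -2), 2 1,10-phenanthroline (phen, neutral). Ligand charge sum = -2.
With Ti in oxidation state +4, the complex ion is [Ti...]^2+.
Charge balance with iodide (-1) requires 1 complex ion per 2 iodide.

[Ti(C2O4)(phen)2]I2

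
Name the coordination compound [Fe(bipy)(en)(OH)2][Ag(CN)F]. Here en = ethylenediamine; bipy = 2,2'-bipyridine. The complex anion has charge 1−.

(2,2'-bipyridine)(ethylenediamine)dihydroxoiron(III) cyanofluoroargentate(I)

Both ions are complex: the cation is named first with the plain metal name, the anion second with the -ate form; each ion's ligands are alphabetised independently.
The complex anion is given as 1−; its ligand charges sum to -2, so Ag = +1.
A 1:1 salt means the cation carries the equal and opposite charge, 1+.
Cation: ligand charges sum to -2; for the ion to be 1+, Fe = +3.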